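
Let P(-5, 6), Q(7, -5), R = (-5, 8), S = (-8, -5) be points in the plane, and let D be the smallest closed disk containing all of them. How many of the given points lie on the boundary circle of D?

The minimum enclosing circle of a finite set is fixed by two of the points (as a diameter) or three (as a circumcircle).
The minimum enclosing circle is determined by three boundary points: Q, R, S.
Their circumcentre is (-0.5, 3/26) with r² = 27857/338.
The farthest remaining point P is at distance² 18549/338 ≤ 27857/338.
The points at distance exactly r from the centre are Q, R, S — 3 points.

3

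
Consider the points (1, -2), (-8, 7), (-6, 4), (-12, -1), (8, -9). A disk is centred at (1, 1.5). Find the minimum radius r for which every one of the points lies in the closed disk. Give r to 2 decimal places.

13.24

The required radius is the distance from (1, 1.5) to the farthest point.
Squared distances: 12.25, 111.25, 55.25, 175.25, 159.25.
Maximum is 175.25, attained at (-12, -1).
r = √(175.25) ≈ 13.24.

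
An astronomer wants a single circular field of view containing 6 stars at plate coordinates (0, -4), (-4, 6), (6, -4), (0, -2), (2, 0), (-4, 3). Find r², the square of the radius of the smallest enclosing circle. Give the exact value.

A smallest enclosing disk is always determined by at most three of the input points on its boundary.
The farthest pair is (-4, 6)–(6, -4) with squared distance 200. The circle on this segment as diameter has centre (1, 1) and r² = 200/4 = 50.
Check (0, -4): distance² to centre = 26 ≤ 50, so it lies inside.
All remaining points lie in this disk, and no smaller disk contains both endpoints, so this is the minimum enclosing circle.

50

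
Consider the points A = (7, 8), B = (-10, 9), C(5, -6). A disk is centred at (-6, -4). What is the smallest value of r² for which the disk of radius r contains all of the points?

313

The required radius is the distance from (-6, -4) to the farthest point.
Squared distances: 313, 185, 125.
Maximum is 313, attained at A.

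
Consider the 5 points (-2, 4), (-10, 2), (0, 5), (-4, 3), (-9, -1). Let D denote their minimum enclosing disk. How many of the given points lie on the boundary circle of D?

3

A smallest enclosing disk is always determined by at most three of the input points on its boundary.
The minimum enclosing circle is determined by three boundary points: (-10, 2), (0, 5), (-9, -1).
Their circumcentre is (-101/22, 47/22) with r² = 7085/242.
The farthest remaining point (-2, 4) is at distance² 2465/242 ≤ 7085/242.
The points at distance exactly r from the centre are (-10, 2), (0, 5), (-9, -1) — 3 points.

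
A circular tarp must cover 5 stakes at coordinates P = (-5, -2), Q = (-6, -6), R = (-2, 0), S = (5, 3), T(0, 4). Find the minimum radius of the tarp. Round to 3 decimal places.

7.106

The farthest pair is Q–S with squared distance 202. The circle on this segment as diameter has centre (-0.5, -1.5) and r² = 202/4 = 50.5.
Check P: distance² to centre = 20.5 ≤ 50.5, so it lies inside.
All remaining points lie in this disk, and no smaller disk contains both endpoints, so this is the minimum enclosing circle.
r = √(50.5) ≈ 7.106.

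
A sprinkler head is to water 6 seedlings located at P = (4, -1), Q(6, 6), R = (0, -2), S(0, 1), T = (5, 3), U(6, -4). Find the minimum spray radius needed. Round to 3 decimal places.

A smallest enclosing disk is always determined by at most three of the input points on its boundary.
The minimum enclosing circle is determined by three boundary points: Q, R, U.
Their circumcentre is (13/3, 1) with r² = 250/9.
The farthest remaining point S is at distance² 169/9 ≤ 250/9.
r = √(250/9) ≈ 5.270.

5.270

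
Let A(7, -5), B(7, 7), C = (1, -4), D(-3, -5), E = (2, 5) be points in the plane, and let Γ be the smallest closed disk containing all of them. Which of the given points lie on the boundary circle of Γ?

By Welzl's lemma the MEC is supported by two points (diametrically opposite) or three points (on a circumcircle).
The farthest pair is B–D with squared distance 244. The circle on this segment as diameter has centre (2, 1) and r² = 244/4 = 61.
Check A: distance² to centre = 61 ≤ 61, so it lies inside.
All remaining points lie in this disk, and no smaller disk contains both endpoints, so this is the minimum enclosing circle.
The points at distance exactly r from the centre are A, B, D — 3 points.

A, B, D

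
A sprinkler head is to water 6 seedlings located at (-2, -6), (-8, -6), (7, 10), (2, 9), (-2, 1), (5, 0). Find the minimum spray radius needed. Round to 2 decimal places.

10.97

The minimum enclosing circle of a finite set is fixed by two of the points (as a diameter) or three (as a circumcircle).
The farthest pair is (-8, -6)–(7, 10) with squared distance 481. The circle on this segment as diameter has centre (-0.5, 2) and r² = 481/4 = 120.25.
Check (-2, -6): distance² to centre = 66.25 ≤ 120.25, so it lies inside.
All remaining points lie in this disk, and no smaller disk contains both endpoints, so this is the minimum enclosing circle.
r = √(120.25) ≈ 10.97.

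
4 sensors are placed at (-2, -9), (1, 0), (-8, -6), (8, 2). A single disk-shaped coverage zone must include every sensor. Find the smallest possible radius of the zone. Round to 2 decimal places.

The minimum enclosing circle of a finite set is fixed by two of the points (as a diameter) or three (as a circumcircle).
The farthest pair is (-8, -6)–(8, 2) with squared distance 320. The circle on this segment as diameter has centre (0, -2) and r² = 320/4 = 80.
Check (-2, -9): distance² to centre = 53 ≤ 80, so it lies inside.
All remaining points lie in this disk, and no smaller disk contains both endpoints, so this is the minimum enclosing circle.
r = √80 ≈ 8.94.

8.94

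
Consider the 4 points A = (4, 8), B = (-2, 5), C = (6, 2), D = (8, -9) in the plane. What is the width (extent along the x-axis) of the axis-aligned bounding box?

max x = 8, min x = -2, so width = 10.

10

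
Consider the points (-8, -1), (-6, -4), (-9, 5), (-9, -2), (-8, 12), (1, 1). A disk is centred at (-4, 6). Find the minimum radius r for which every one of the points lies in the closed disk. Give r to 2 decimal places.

10.20

The required radius is the distance from (-4, 6) to the farthest point.
Squared distances: 65, 104, 26, 89, 52, 50.
Maximum is 104, attained at (-6, -4).
r = √104 ≈ 10.20.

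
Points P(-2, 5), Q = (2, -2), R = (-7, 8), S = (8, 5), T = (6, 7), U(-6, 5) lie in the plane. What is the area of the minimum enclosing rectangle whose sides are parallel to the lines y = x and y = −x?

133

In coordinates u = x + y, v = x − y the rectangle is axis-aligned; the map (x,y)→(u,v) scales areas by 2.
u-values: 3, 0, 1, 13, 13, -1; range = 13 − (-1) = 14.
v-values: -7, 4, -15, 3, -1, -11; range = 4 − (-15) = 19.
Area = (14 × 19) / 2 = 133.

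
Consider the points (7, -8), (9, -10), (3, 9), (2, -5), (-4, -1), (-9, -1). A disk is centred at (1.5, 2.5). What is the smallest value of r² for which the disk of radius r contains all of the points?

The required radius is the distance from (1.5, 2.5) to the farthest point.
Squared distances: 140.5, 212.5, 44.5, 56.5, 42.5, 122.5.
Maximum is 212.5, attained at (9, -10).

212.5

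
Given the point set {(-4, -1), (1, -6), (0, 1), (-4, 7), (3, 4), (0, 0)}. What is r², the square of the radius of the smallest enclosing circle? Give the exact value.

The farthest pair is (1, -6)–(-4, 7) with squared distance 194. The circle on this segment as diameter has centre (-1.5, 0.5) and r² = 194/4 = 48.5.
Check (-4, -1): distance² to centre = 8.5 ≤ 48.5, so it lies inside.
All remaining points lie in this disk, and no smaller disk contains both endpoints, so this is the minimum enclosing circle.

48.5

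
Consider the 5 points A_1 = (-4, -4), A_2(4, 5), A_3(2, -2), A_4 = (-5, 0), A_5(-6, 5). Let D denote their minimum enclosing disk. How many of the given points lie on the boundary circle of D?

3

A smallest enclosing disk is always determined by at most three of the input points on its boundary.
The minimum enclosing circle is determined by three boundary points: A_1, A_2, A_5.
Their circumcentre is (-1, 25/18) with r² = 12325/324.
The farthest remaining point A_3 is at distance² 6637/324 ≤ 12325/324.
The points at distance exactly r from the centre are A_1, A_2, A_5 — 3 points.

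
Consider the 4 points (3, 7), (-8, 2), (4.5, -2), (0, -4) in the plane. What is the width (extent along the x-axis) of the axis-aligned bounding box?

12.5

max x = 4.5, min x = -8, so width = 12.5.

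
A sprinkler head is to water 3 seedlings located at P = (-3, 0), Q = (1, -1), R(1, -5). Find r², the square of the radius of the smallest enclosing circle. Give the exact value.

10.25

Side lengths²: PQ² = 17, PR² = 41, QR² = 16.
Since PR² = 41 ≥ 17 + 16 = 33, the angle opposite PR is not acute, so the smallest enclosing circle has PR as diameter.
Centre = midpoint of PR = (-1, -2.5), r² = 41/4 = 10.25.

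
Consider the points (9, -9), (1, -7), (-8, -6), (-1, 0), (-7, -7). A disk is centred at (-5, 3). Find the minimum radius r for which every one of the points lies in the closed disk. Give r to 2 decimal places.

18.44

The required radius is the distance from (-5, 3) to the farthest point.
Squared distances: 340, 136, 90, 25, 104.
Maximum is 340, attained at (9, -9).
r = √340 ≈ 18.44.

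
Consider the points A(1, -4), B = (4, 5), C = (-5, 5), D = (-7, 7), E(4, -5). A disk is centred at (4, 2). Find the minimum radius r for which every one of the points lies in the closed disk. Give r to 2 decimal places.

12.08

The required radius is the distance from (4, 2) to the farthest point.
Squared distances: 45, 9, 90, 146, 49.
Maximum is 146, attained at D.
r = √146 ≈ 12.08.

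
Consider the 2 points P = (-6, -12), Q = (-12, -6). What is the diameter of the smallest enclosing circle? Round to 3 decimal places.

8.485

The smallest circle enclosing two points has them as diameter endpoints.
Centre = midpoint = (-9, -9); r² = |PQ|²/4 = 72/4 = 18.
Diameter = 2r = 2√18 ≈ 8.485.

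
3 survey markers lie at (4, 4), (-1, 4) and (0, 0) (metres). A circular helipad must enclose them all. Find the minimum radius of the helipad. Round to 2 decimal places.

Call the three points A, B, C in the order given.
Side lengths²: AB² = 25, AC² = 32, BC² = 17.
Since AC² = 32 < 25 + 17 = 42, the triangle is acute, so the smallest enclosing circle is the circumcircle.
Circumcentre = (1.5, 2.5), r² = 8.5.
r = √(8.5) ≈ 2.92.

2.92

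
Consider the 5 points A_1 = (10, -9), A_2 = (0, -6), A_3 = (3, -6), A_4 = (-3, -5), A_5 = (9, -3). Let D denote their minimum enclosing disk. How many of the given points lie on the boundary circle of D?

3

A smallest enclosing disk is always determined by at most three of the input points on its boundary.
The farthest pair is A_1–A_4 with squared distance 185. The circle on this segment as diameter has centre (3.5, -7) and r² = 185/4 = 46.25.
Check A_2: distance² to centre = 13.25 ≤ 46.25, so it lies inside.
All remaining points lie in this disk, and no smaller disk contains both endpoints, so this is the minimum enclosing circle.
The points at distance exactly r from the centre are A_1, A_4, A_5 — 3 points.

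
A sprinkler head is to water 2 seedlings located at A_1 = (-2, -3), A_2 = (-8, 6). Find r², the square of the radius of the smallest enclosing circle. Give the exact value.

29.25

The smallest circle enclosing two points has them as diameter endpoints.
Centre = midpoint = (-5, 1.5); r² = |A_1A_2|²/4 = 117/4 = 29.25.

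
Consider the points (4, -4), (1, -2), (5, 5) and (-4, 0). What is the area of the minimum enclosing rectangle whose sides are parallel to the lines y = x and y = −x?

In coordinates u = x + y, v = x − y the rectangle is axis-aligned; the map (x,y)→(u,v) scales areas by 2.
u-values: 0, -1, 10, -4; range = 10 − (-4) = 14.
v-values: 8, 3, 0, -4; range = 8 − (-4) = 12.
Area = (14 × 12) / 2 = 84.

84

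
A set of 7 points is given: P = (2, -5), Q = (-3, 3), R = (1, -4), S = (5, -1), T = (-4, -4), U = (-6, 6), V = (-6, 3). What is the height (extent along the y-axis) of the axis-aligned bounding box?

max y = 6, min y = -5, so height = 11.

11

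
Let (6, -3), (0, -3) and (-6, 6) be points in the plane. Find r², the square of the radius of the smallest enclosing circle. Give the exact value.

Call the three points A, B, C in the order given.
Side lengths²: AB² = 36, AC² = 225, BC² = 117.
Since AC² = 225 ≥ 117 + 36 = 153, the angle opposite AC is not acute, so the smallest enclosing circle has AC as diameter.
Centre = midpoint of AC = (0, 1.5), r² = 225/4 = 56.25.

56.25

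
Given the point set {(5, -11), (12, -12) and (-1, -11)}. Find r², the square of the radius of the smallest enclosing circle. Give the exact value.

Call the three points A, B, C in the order given.
Side lengths²: AB² = 50, AC² = 36, BC² = 170.
Since BC² = 170 ≥ 50 + 36 = 86, the angle opposite BC is not acute, so the smallest enclosing circle has BC as diameter.
Centre = midpoint of BC = (5.5, -11.5), r² = 170/4 = 42.5.

42.5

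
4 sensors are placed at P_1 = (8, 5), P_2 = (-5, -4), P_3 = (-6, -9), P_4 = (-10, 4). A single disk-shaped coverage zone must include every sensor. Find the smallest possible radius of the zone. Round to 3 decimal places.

10.199

The minimum enclosing circle is determined by three boundary points: P_1, P_3, P_4.
Their circumcentre is (-25/34, -9/34) with r² = 60125/578.
The farthest remaining point P_2 is at distance² 18577/578 ≤ 60125/578.
r = √(60125/578) ≈ 10.199.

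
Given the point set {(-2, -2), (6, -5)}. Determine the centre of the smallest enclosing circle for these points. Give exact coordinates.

The smallest circle enclosing two points has them as diameter endpoints.
Centre = midpoint = (2, -3.5); r² = |(-2, -2)−(6, -5)|²/4 = 73/4 = 18.25.
Centre = (2, -3.5).

(2, -3.5)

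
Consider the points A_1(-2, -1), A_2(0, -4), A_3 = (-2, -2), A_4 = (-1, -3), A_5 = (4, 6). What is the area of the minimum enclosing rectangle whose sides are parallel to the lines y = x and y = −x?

42

In coordinates u = x + y, v = x − y the rectangle is axis-aligned; the map (x,y)→(u,v) scales areas by 2.
u-values: -3, -4, -4, -4, 10; range = 10 − (-4) = 14.
v-values: -1, 4, 0, 2, -2; range = 4 − (-2) = 6.
Area = (14 × 6) / 2 = 42.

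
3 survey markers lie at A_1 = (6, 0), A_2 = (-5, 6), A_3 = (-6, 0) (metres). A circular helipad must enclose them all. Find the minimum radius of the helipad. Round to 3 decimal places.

Side lengths²: A_1A_2² = 157, A_1A_3² = 144, A_2A_3² = 37.
Since A_1A_2² = 157 < 144 + 37 = 181, the triangle is acute, so the smallest enclosing circle is the circumcircle.
Circumcentre = (0, 25/12), r² = 5809/144.
r = √(5809/144) ≈ 6.351.

6.351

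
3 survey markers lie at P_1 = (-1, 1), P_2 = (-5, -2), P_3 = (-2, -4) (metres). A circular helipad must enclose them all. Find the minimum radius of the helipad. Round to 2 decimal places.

Side lengths²: P_1P_2² = 25, P_1P_3² = 26, P_2P_3² = 13.
Since P_1P_3² = 26 < 25 + 13 = 38, the triangle is acute, so the smallest enclosing circle is the circumcircle.
Circumcentre = (-81/34, -45/34), r² = 4225/578.
r = √(4225/578) ≈ 2.70.

2.70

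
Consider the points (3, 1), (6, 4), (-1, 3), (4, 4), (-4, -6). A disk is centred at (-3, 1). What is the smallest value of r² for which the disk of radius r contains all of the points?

The required radius is the distance from (-3, 1) to the farthest point.
Squared distances: 36, 90, 8, 58, 50.
Maximum is 90, attained at (6, 4).

90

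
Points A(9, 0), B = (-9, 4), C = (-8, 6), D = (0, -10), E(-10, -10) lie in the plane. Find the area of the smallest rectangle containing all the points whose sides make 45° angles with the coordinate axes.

348

In coordinates u = x + y, v = x − y the rectangle is axis-aligned; the map (x,y)→(u,v) scales areas by 2.
u-values: 9, -5, -2, -10, -20; range = 9 − (-20) = 29.
v-values: 9, -13, -14, 10, 0; range = 10 − (-14) = 24.
Area = (29 × 24) / 2 = 348.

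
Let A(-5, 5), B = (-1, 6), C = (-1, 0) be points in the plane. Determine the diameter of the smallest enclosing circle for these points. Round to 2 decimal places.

6.60

Side lengths²: AB² = 17, AC² = 41, BC² = 36.
Since AC² = 41 < 36 + 17 = 53, the triangle is acute, so the smallest enclosing circle is the circumcircle.
Circumcentre = (-2.375, 3), r² = 10.890625.
Diameter = 2r = 2√(10.890625) ≈ 6.60.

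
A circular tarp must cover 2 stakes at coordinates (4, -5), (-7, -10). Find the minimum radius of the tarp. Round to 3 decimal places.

The smallest circle enclosing two points has them as diameter endpoints.
Centre = midpoint = (-1.5, -7.5); r² = |(4, -5)−(-7, -10)|²/4 = 146/4 = 36.5.
r = √(36.5) ≈ 6.042.

6.042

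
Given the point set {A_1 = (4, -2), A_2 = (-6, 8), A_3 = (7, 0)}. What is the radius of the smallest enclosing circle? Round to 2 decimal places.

Side lengths²: A_1A_2² = 200, A_1A_3² = 13, A_2A_3² = 233.
Since A_2A_3² = 233 ≥ 200 + 13 = 213, the angle opposite A_2A_3 is not acute, so the smallest enclosing circle has A_2A_3 as diameter.
Centre = midpoint of A_2A_3 = (0.5, 4), r² = 233/4 = 58.25.
r = √(58.25) ≈ 7.63.

7.63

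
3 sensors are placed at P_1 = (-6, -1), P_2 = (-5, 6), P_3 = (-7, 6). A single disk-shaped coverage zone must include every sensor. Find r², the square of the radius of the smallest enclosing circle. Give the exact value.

625/49

Side lengths²: P_1P_2² = 50, P_1P_3² = 50, P_2P_3² = 4.
Since P_1P_3² = 50 < 50 + 4 = 54, the triangle is acute, so the smallest enclosing circle is the circumcircle.
Circumcentre = (-6, 18/7), r² = 625/49.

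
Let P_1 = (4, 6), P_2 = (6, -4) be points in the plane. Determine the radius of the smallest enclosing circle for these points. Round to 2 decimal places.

The smallest circle enclosing two points has them as diameter endpoints.
Centre = midpoint = (5, 1); r² = |P_1P_2|²/4 = 104/4 = 26.
r = √26 ≈ 5.10.

5.10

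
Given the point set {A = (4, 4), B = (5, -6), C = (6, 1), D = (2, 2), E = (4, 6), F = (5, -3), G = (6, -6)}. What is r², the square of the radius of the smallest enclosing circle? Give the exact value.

37

The minimum enclosing circle of a finite set is fixed by two of the points (as a diameter) or three (as a circumcircle).
The farthest pair is E–G with squared distance 148. The circle on this segment as diameter has centre (5, 0) and r² = 148/4 = 37.
Check A: distance² to centre = 17 ≤ 37, so it lies inside.
All remaining points lie in this disk, and no smaller disk contains both endpoints, so this is the minimum enclosing circle.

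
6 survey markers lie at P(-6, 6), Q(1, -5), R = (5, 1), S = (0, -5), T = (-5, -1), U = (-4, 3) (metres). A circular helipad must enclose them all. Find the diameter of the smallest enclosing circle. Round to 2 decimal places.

13.21

The minimum enclosing circle of a finite set is fixed by two of the points (as a diameter) or three (as a circumcircle).
The minimum enclosing circle is determined by three boundary points: P, Q, R.
Their circumcentre is (-69/43, 46/43) with r² = 80665/1849.
The farthest remaining point S is at distance² 72882/1849 ≤ 80665/1849.
Diameter = 2r = 2√(80665/1849) ≈ 13.21.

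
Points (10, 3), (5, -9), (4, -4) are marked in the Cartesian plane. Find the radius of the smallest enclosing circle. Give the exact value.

6.5

Call the three points A, B, C in the order given.
Side lengths²: AB² = 169, AC² = 85, BC² = 26.
Since AB² = 169 ≥ 85 + 26 = 111, the angle opposite AB is not acute, so the smallest enclosing circle has AB as diameter.
Centre = midpoint of AB = (7.5, -3), r² = 169/4 = 42.25.
r = √(42.25) = 6.5.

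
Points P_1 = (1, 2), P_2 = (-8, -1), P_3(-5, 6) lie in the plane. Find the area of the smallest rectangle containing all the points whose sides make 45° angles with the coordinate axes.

In coordinates u = x + y, v = x − y the rectangle is axis-aligned; the map (x,y)→(u,v) scales areas by 2.
u-values: 3, -9, 1; range = 3 − (-9) = 12.
v-values: -1, -7, -11; range = -1 − (-11) = 10.
Area = (12 × 10) / 2 = 60.

60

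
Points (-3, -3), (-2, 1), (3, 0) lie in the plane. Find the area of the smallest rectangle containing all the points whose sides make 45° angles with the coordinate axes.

In coordinates u = x + y, v = x − y the rectangle is axis-aligned; the map (x,y)→(u,v) scales areas by 2.
u-values: -6, -1, 3; range = 3 − (-6) = 9.
v-values: 0, -3, 3; range = 3 − (-3) = 6.
Area = (9 × 6) / 2 = 27.

27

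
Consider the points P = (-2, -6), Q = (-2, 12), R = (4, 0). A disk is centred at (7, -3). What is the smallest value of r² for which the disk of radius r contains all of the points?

306

The required radius is the distance from (7, -3) to the farthest point.
Squared distances: 90, 306, 18.
Maximum is 306, attained at Q.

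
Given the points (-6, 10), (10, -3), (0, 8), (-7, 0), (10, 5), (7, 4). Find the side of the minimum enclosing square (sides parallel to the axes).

17

The bounding box has width 17 and height 13.
An axis-aligned square enclosing the set must have side ≥ max(width, height).
So the minimum side is max(17, 13) = 17.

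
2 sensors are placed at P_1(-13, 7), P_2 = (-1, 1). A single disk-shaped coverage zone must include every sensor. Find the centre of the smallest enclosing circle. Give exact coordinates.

The smallest circle enclosing two points has them as diameter endpoints.
Centre = midpoint = (-7, 4); r² = |P_1P_2|²/4 = 180/4 = 45.
Centre = (-7, 4).

(-7, 4)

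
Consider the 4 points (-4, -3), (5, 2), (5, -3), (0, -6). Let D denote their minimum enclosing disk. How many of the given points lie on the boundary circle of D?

3

The minimum enclosing circle is determined by three boundary points: (-4, -3), (5, 2), (0, -6).
Their circumcentre is (67/94, -83/94) with r² = 117925/4418.
The farthest remaining point (5, -3) is at distance² 101005/4418 ≤ 117925/4418.
The points at distance exactly r from the centre are (-4, -3), (5, 2), (0, -6) — 3 points.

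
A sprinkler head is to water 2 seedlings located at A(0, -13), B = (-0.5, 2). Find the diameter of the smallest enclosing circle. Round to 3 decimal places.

The smallest circle enclosing two points has them as diameter endpoints.
Centre = midpoint = (-0.25, -5.5); r² = |AB|²/4 = 225.25/4 = 56.3125.
Diameter = 2r = 2√(56.3125) ≈ 15.008.

15.008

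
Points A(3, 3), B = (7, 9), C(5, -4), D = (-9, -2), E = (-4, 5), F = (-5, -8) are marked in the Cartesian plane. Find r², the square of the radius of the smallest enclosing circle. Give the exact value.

108.25

By Welzl's lemma the MEC is supported by two points (diametrically opposite) or three points (on a circumcircle).
The farthest pair is B–F with squared distance 433. The circle on this segment as diameter has centre (1, 0.5) and r² = 433/4 = 108.25.
Check A: distance² to centre = 10.25 ≤ 108.25, so it lies inside.
All remaining points lie in this disk, and no smaller disk contains both endpoints, so this is the minimum enclosing circle.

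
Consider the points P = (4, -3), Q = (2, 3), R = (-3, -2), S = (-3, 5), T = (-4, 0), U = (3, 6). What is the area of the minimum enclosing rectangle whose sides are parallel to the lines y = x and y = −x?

In coordinates u = x + y, v = x − y the rectangle is axis-aligned; the map (x,y)→(u,v) scales areas by 2.
u-values: 1, 5, -5, 2, -4, 9; range = 9 − (-5) = 14.
v-values: 7, -1, -1, -8, -4, -3; range = 7 − (-8) = 15.
Area = (14 × 15) / 2 = 105.

105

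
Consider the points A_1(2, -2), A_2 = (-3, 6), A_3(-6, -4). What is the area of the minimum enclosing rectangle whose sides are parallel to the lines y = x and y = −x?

In coordinates u = x + y, v = x − y the rectangle is axis-aligned; the map (x,y)→(u,v) scales areas by 2.
u-values: 0, 3, -10; range = 3 − (-10) = 13.
v-values: 4, -9, -2; range = 4 − (-9) = 13.
Area = (13 × 13) / 2 = 84.5.

84.5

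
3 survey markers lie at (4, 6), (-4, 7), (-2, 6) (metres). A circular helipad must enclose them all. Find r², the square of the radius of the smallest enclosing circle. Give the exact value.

16.25

Call the three points A, B, C in the order given.
Side lengths²: AB² = 65, AC² = 36, BC² = 5.
Since AB² = 65 ≥ 36 + 5 = 41, the angle opposite AB is not acute, so the smallest enclosing circle has AB as diameter.
Centre = midpoint of AB = (0, 6.5), r² = 65/4 = 16.25.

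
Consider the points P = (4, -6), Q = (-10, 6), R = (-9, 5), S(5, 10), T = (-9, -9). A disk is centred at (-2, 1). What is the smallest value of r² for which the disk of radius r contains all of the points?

The required radius is the distance from (-2, 1) to the farthest point.
Squared distances: 85, 89, 65, 130, 149.
Maximum is 149, attained at T.

149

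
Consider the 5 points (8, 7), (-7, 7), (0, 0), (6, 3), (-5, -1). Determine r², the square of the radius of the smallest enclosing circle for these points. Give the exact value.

The minimum enclosing circle is determined by three boundary points: (8, 7), (-7, 7), (-5, -1).
Their circumcentre is (0.5, 4.625) with r² = 61.890625.
The farthest remaining point (6, 3) is at distance² 32.890625 ≤ 61.890625.

61.890625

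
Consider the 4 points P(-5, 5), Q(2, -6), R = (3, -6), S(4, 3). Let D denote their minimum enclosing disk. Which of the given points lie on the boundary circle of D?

A smallest enclosing disk is always determined by at most three of the input points on its boundary.
The farthest pair is P–R with squared distance 185. The circle on this segment as diameter has centre (-1, -0.5) and r² = 185/4 = 46.25.
Check Q: distance² to centre = 39.25 ≤ 46.25, so it lies inside.
All remaining points lie in this disk, and no smaller disk contains both endpoints, so this is the minimum enclosing circle.
The points at distance exactly r from the centre are P, R — 2 points.

P, R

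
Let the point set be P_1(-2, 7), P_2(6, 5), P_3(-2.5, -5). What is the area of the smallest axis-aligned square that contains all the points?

The bounding box has width 8.5 and height 12.
An axis-aligned square enclosing the set must have side ≥ max(width, height).
So the minimum side is max(8.5, 12) = 12.
Area = 12² = 144.

144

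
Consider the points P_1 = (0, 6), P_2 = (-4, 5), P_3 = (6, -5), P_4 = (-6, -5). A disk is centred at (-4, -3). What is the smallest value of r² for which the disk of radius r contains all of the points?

104

The required radius is the distance from (-4, -3) to the farthest point.
Squared distances: 97, 64, 104, 8.
Maximum is 104, attained at P_3.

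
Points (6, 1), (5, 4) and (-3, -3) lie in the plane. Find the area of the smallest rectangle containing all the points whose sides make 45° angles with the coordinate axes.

37.5

In coordinates u = x + y, v = x − y the rectangle is axis-aligned; the map (x,y)→(u,v) scales areas by 2.
u-values: 7, 9, -6; range = 9 − (-6) = 15.
v-values: 5, 1, 0; range = 5 − 0 = 5.
Area = (15 × 5) / 2 = 37.5.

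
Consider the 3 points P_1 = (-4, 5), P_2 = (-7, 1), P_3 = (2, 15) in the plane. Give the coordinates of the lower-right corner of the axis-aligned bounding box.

(2, 1)

x-range [-7, 2], y-range [1, 15].
The lower-right corner is (2, 1).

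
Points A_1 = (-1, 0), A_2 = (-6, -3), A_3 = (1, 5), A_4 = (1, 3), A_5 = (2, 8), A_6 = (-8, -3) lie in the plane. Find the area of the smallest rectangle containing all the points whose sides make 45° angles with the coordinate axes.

In coordinates u = x + y, v = x − y the rectangle is axis-aligned; the map (x,y)→(u,v) scales areas by 2.
u-values: -1, -9, 6, 4, 10, -11; range = 10 − (-11) = 21.
v-values: -1, -3, -4, -2, -6, -5; range = -1 − (-6) = 5.
Area = (21 × 5) / 2 = 52.5.

52.5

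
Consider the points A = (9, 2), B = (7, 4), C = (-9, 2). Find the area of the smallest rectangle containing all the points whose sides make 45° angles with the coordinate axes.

162

In coordinates u = x + y, v = x − y the rectangle is axis-aligned; the map (x,y)→(u,v) scales areas by 2.
u-values: 11, 11, -7; range = 11 − (-7) = 18.
v-values: 7, 3, -11; range = 7 − (-11) = 18.
Area = (18 × 18) / 2 = 162.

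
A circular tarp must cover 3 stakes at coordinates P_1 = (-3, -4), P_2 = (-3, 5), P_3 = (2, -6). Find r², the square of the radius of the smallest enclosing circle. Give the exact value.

36.5

Side lengths²: P_1P_2² = 81, P_1P_3² = 29, P_2P_3² = 146.
Since P_2P_3² = 146 ≥ 81 + 29 = 110, the angle opposite P_2P_3 is not acute, so the smallest enclosing circle has P_2P_3 as diameter.
Centre = midpoint of P_2P_3 = (-0.5, -0.5), r² = 146/4 = 36.5.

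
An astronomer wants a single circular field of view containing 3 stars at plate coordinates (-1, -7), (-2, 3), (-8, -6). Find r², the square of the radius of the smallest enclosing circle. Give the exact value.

32825/1058

Call the three points A, B, C in the order given.
Side lengths²: AB² = 101, AC² = 50, BC² = 117.
Since BC² = 117 < 101 + 50 = 151, the triangle is acute, so the smallest enclosing circle is the circumcircle.
Circumcentre = (-179/46, -103/46), r² = 32825/1058.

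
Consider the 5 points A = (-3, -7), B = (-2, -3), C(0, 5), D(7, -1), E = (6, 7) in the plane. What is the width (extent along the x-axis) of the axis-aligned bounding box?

max x = 7, min x = -3, so width = 10.

10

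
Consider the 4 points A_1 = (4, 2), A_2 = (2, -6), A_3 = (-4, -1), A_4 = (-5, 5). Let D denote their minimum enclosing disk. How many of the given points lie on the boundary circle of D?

2

The minimum enclosing circle of a finite set is fixed by two of the points (as a diameter) or three (as a circumcircle).
The farthest pair is A_2–A_4 with squared distance 170. The circle on this segment as diameter has centre (-1.5, -0.5) and r² = 170/4 = 42.5.
Check A_1: distance² to centre = 36.5 ≤ 42.5, so it lies inside.
All remaining points lie in this disk, and no smaller disk contains both endpoints, so this is the minimum enclosing circle.
The points at distance exactly r from the centre are A_2, A_4 — 2 points.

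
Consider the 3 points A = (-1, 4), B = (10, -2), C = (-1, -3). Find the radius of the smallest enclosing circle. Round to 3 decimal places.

Side lengths²: AB² = 157, AC² = 49, BC² = 122.
Since AB² = 157 < 122 + 49 = 171, the triangle is acute, so the smallest enclosing circle is the circumcircle.
Circumcentre = (93/22, 0.5), r² = 9577/242.
r = √(9577/242) ≈ 6.291.

6.291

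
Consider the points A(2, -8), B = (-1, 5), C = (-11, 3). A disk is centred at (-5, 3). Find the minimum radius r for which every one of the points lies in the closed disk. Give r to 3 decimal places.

13.038

The required radius is the distance from (-5, 3) to the farthest point.
Squared distances: 170, 20, 36.
Maximum is 170, attained at A.
r = √170 ≈ 13.038.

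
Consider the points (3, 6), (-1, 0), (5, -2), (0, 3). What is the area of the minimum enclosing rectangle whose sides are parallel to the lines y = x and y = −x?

In coordinates u = x + y, v = x − y the rectangle is axis-aligned; the map (x,y)→(u,v) scales areas by 2.
u-values: 9, -1, 3, 3; range = 9 − (-1) = 10.
v-values: -3, -1, 7, -3; range = 7 − (-3) = 10.
Area = (10 × 10) / 2 = 50.

50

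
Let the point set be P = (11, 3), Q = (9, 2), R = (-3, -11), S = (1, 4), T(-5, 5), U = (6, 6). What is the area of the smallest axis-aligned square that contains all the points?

The bounding box has width 16 and height 17.
An axis-aligned square enclosing the set must have side ≥ max(width, height).
So the minimum side is max(16, 17) = 17.
Area = 17² = 289.

289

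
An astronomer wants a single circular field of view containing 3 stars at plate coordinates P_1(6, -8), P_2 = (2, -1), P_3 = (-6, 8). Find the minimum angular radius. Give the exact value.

10

Side lengths²: P_1P_2² = 65, P_1P_3² = 400, P_2P_3² = 145.
Since P_1P_3² = 400 ≥ 145 + 65 = 210, the angle opposite P_1P_3 is not acute, so the smallest enclosing circle has P_1P_3 as diameter.
Centre = midpoint of P_1P_3 = (0, 0), r² = 400/4 = 100.
r = √100 = 10.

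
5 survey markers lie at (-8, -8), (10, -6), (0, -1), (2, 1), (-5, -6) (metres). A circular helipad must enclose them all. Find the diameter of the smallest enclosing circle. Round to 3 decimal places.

18.111

By Welzl's lemma the MEC is supported by two points (diametrically opposite) or three points (on a circumcircle).
The farthest pair is (-8, -8)–(10, -6) with squared distance 328. The circle on this segment as diameter has centre (1, -7) and r² = 328/4 = 82.
Check (0, -1): distance² to centre = 37 ≤ 82, so it lies inside.
All remaining points lie in this disk, and no smaller disk contains both endpoints, so this is the minimum enclosing circle.
Diameter = 2r = 2√82 ≈ 18.111.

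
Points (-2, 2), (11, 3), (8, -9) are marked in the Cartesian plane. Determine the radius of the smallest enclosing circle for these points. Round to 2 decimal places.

Call the three points A, B, C in the order given.
Side lengths²: AB² = 170, AC² = 221, BC² = 153.
Since AC² = 221 < 170 + 153 = 323, the triangle is acute, so the smallest enclosing circle is the circumcircle.
Circumcentre = (29/6, -11/6), r² = 1105/18.
r = √(1105/18) ≈ 7.84.

7.84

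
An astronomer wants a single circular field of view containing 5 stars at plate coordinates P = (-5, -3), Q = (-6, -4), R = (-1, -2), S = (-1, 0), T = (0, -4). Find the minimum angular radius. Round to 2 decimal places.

3.30

The minimum enclosing circle of a finite set is fixed by two of the points (as a diameter) or three (as a circumcircle).
The minimum enclosing circle is determined by three boundary points: Q, S, T.
Their circumcentre is (-3, -2.625) with r² = 10.890625.
The farthest remaining point R is at distance² 4.390625 ≤ 10.890625.
r = √(10.890625) ≈ 3.30.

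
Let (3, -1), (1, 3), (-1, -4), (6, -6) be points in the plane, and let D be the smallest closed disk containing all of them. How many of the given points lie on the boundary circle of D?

3

The minimum enclosing circle of a finite set is fixed by two of the points (as a diameter) or three (as a circumcircle).
The farthest pair is (1, 3)–(6, -6) with squared distance 106. The circle on this segment as diameter has centre (3.5, -1.5) and r² = 106/4 = 26.5.
Check (3, -1): distance² to centre = 0.5 ≤ 26.5, so it lies inside.
All remaining points lie in this disk, and no smaller disk contains both endpoints, so this is the minimum enclosing circle.
The points at distance exactly r from the centre are (1, 3), (-1, -4), (6, -6) — 3 points.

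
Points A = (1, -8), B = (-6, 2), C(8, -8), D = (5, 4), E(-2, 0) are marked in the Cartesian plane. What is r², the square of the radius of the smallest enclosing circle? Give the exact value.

A smallest enclosing disk is always determined by at most three of the input points on its boundary.
The farthest pair is B–C with squared distance 296. The circle on this segment as diameter has centre (1, -3) and r² = 296/4 = 74.
Check A: distance² to centre = 25 ≤ 74, so it lies inside.
All remaining points lie in this disk, and no smaller disk contains both endpoints, so this is the minimum enclosing circle.

74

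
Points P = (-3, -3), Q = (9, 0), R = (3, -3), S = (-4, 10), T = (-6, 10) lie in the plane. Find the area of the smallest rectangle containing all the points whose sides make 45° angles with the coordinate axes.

In coordinates u = x + y, v = x − y the rectangle is axis-aligned; the map (x,y)→(u,v) scales areas by 2.
u-values: -6, 9, 0, 6, 4; range = 9 − (-6) = 15.
v-values: 0, 9, 6, -14, -16; range = 9 − (-16) = 25.
Area = (15 × 25) / 2 = 187.5.

187.5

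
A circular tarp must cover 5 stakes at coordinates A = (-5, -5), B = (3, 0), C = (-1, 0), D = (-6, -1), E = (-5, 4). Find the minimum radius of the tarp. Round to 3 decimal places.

The minimum enclosing circle of a finite set is fixed by two of the points (as a diameter) or three (as a circumcircle).
The minimum enclosing circle is determined by three boundary points: A, B, E.
Their circumcentre is (-2.25, -0.5) with r² = 27.8125.
The farthest remaining point D is at distance² 14.3125 ≤ 27.8125.
r = √(27.8125) ≈ 5.274.

5.274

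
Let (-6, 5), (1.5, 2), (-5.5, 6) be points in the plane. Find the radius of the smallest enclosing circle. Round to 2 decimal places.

4.05

Call the three points A, B, C in the order given.
Side lengths²: AB² = 65.25, AC² = 1.25, BC² = 65.
Since AB² = 65.25 < 65 + 1.25 = 66.25, the triangle is acute, so the smallest enclosing circle is the circumcircle.
Circumcentre = (-13/6, 89/24), r² = 9425/576.
r = √(9425/576) ≈ 4.05.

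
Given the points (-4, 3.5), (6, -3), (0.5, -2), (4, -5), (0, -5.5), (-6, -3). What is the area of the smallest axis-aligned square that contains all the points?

The bounding box has width 12 and height 9.
An axis-aligned square enclosing the set must have side ≥ max(width, height).
So the minimum side is max(12, 9) = 12.
Area = 12² = 144.

144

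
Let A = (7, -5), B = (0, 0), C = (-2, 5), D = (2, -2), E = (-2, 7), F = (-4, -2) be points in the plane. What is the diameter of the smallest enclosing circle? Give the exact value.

15

The farthest pair is A–E with squared distance 225. The circle on this segment as diameter has centre (2.5, 1) and r² = 225/4 = 56.25.
Check B: distance² to centre = 7.25 ≤ 56.25, so it lies inside.
All remaining points lie in this disk, and no smaller disk contains both endpoints, so this is the minimum enclosing circle.
Diameter = 2r = 2√(56.25) = 15.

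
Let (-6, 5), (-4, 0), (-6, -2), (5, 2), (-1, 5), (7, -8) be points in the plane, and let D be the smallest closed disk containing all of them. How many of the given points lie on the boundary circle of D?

A smallest enclosing disk is always determined by at most three of the input points on its boundary.
The farthest pair is (-6, 5)–(7, -8) with squared distance 338. The circle on this segment as diameter has centre (0.5, -1.5) and r² = 338/4 = 84.5.
Check (-4, 0): distance² to centre = 22.5 ≤ 84.5, so it lies inside.
All remaining points lie in this disk, and no smaller disk contains both endpoints, so this is the minimum enclosing circle.
The points at distance exactly r from the centre are (-6, 5), (7, -8) — 2 points.

2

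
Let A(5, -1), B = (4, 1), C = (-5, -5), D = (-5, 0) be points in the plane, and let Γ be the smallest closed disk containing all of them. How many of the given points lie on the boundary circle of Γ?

A smallest enclosing disk is always determined by at most three of the input points on its boundary.
The minimum enclosing circle is determined by three boundary points: A, B, C.
Their circumcentre is (-0.25, -2.375) with r² = 29.453125.
The farthest remaining point D is at distance² 28.203125 ≤ 29.453125.
The points at distance exactly r from the centre are A, B, C — 3 points.

3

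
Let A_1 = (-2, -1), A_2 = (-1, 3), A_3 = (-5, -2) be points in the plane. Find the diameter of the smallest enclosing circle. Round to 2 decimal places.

6.40

Side lengths²: A_1A_2² = 17, A_1A_3² = 10, A_2A_3² = 41.
Since A_2A_3² = 41 ≥ 17 + 10 = 27, the angle opposite A_2A_3 is not acute, so the smallest enclosing circle has A_2A_3 as diameter.
Centre = midpoint of A_2A_3 = (-3, 0.5), r² = 41/4 = 10.25.
Diameter = 2r = 2√(10.25) ≈ 6.40.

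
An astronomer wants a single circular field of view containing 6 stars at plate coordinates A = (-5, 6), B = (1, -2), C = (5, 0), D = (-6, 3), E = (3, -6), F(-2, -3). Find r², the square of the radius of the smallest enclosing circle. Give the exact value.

52

The farthest pair is A–E with squared distance 208. The circle on this segment as diameter has centre (-1, 0) and r² = 208/4 = 52.
Check B: distance² to centre = 8 ≤ 52, so it lies inside.
All remaining points lie in this disk, and no smaller disk contains both endpoints, so this is the minimum enclosing circle.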